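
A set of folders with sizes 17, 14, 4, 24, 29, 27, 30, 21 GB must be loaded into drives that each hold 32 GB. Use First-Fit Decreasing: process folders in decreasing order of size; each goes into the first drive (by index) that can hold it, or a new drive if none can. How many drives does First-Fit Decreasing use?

6 drives

Sorted descending: 30, 29, 27, 24, 21, 17, 14, 4.
30 GB → drive 1 (remaining 2 GB)
29 GB → drive 2 (remaining 3 GB)
27 GB → drive 3 (remaining 5 GB)
24 GB → drive 4 (remaining 8 GB)
21 GB → drive 5 (remaining 11 GB)
17 GB → drive 6 (remaining 15 GB)
14 GB → drive 6 (remaining 1 GB)
4 GB → drive 3 (remaining 1 GB)
Final drives: [30] [29] [27,4] [24] [21] [17,14].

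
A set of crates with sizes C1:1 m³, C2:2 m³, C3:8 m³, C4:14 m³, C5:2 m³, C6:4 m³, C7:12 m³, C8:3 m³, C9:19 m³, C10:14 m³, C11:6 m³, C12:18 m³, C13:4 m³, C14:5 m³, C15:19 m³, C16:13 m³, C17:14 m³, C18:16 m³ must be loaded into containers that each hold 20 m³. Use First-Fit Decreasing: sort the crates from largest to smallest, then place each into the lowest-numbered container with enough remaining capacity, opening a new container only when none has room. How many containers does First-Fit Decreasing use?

Sorted descending: 19, 19, 18, 16, 14, 14, 14, 13, 12, 8, 6, 5, 4, 4, 3, 2, 2, 1.
container 1: place 19 m³, 1 m³ left
container 2: place 19 m³, 1 m³ left
container 3: place 18 m³, 2 m³ left
container 4: place 16 m³, 4 m³ left
container 5: place 14 m³, 6 m³ left
container 6: place 14 m³, 6 m³ left
container 7: place 14 m³, 6 m³ left
container 8: place 13 m³, 7 m³ left
container 9: place 12 m³, 8 m³ left
container 9: place 8 m³, 0 m³ left
container 5: place 6 m³, 0 m³ left
container 6: place 5 m³, 1 m³ left
container 4: place 4 m³, 0 m³ left
container 7: place 4 m³, 2 m³ left
container 8: place 3 m³, 4 m³ left
container 3: place 2 m³, 0 m³ left
container 7: place 2 m³, 0 m³ left
container 1: place 1 m³, 0 m³ left
Final containers: [19,1] [19] [18,2] [16,4] [14,6] [14,5] [14,4,2] [13,3] [12,8].

9 containers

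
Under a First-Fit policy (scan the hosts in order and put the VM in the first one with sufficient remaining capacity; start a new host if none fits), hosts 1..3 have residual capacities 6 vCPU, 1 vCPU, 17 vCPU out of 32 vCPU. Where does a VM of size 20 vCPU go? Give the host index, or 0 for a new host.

No host has ≥ 20 vCPU free, so a new host is opened.

0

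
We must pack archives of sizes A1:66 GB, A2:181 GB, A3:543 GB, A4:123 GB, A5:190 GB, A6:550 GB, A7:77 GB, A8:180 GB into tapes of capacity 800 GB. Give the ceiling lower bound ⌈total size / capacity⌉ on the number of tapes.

Total size = 66 + 181 + 543 + 123 + 190 + 550 + 77 + 180 = 1910 GB.
⌈1910 / 800⌉ = 3.

3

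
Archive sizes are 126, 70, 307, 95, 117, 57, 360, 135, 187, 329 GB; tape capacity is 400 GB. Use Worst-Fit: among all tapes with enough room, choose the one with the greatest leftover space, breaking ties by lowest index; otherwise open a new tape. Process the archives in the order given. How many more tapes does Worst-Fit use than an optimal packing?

1

Worst-Fit: [126,70,95] [307] [117,57,135] [360] [187] [329] → 6 tapes.
Total size 1783 GB; any packing needs at least ⌈1783/400⌉ = 5 tapes.
An optimal packing achieves that bound: [360] [329,70] [307,57] [187,135] [126,117,95] → 5 tapes.
Excess: 6 − 5 = 1.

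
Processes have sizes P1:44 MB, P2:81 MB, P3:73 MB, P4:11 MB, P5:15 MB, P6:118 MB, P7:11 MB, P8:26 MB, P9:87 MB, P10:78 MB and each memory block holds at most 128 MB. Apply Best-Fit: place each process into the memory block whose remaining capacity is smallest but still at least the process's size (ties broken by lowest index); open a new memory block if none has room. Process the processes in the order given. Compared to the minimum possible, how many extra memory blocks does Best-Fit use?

0

Best-Fit: [44,81] [73,11,15,11] [118] [26,87] [78] → 5 memory blocks.
Total size 544 MB; any packing needs at least ⌈544/128⌉ = 5 memory blocks.
So 5 is already optimal.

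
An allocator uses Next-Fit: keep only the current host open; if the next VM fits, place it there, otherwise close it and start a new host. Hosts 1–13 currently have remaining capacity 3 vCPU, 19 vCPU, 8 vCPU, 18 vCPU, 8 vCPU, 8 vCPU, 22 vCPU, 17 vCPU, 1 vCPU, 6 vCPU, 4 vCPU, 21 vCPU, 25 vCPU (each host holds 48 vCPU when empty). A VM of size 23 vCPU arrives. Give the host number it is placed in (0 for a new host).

Next-Fit only looks at host 13, which has 25 vCPU free.
23 vCPU fits there.

13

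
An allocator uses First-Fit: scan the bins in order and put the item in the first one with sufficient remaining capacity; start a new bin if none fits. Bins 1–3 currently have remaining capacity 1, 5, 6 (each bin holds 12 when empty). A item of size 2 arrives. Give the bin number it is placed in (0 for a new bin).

Bins with room: bin 2 (5), bin 3 (6).
The first with room is bin 2.

2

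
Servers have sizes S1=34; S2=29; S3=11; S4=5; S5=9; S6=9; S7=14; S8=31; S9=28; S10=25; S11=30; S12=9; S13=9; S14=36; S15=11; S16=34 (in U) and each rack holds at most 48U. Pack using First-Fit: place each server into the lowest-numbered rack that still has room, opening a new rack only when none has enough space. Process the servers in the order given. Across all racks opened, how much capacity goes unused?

rack 1: place S1 (34U), 14U left
rack 2: place S2 (29U), 19U left
rack 1: place S3 (11U), 3U left
rack 2: place S4 (5U), 14U left
rack 2: place S5 (9U), 5U left
rack 3: place S6 (9U), 39U left
rack 3: place S7 (14U), 25U left
rack 4: place S8 (31U), 17U left
rack 5: place S9 (28U), 20U left
rack 3: place S10 (25U), 0U left
rack 6: place S11 (30U), 18U left
rack 4: place S12 (9U), 8U left
rack 5: place S13 (9U), 11U left
rack 7: place S14 (36U), 12U left
rack 5: place S15 (11U), 0U left
rack 8: place S16 (34U), 14U left
8 racks × 48U = 384U; used 324U; unused 60U.

60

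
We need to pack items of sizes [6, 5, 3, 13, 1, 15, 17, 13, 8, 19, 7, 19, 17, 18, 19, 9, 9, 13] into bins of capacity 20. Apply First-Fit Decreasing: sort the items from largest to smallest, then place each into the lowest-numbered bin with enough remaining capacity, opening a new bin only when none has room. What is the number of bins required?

12 bins

Sorted descending: 19, 19, 19, 18, 17, 17, 15, 13, 13, 13, 9, 9, 8, 7, 6, 5, 3, 1.
19 → bin 1 (remaining 1)
19 → bin 2 (remaining 1)
19 → bin 3 (remaining 1)
18 → bin 4 (remaining 2)
17 → bin 5 (remaining 3)
17 → bin 6 (remaining 3)
15 → bin 7 (remaining 5)
13 → bin 8 (remaining 7)
13 → bin 9 (remaining 7)
13 → bin 10 (remaining 7)
9 → bin 11 (remaining 11)
9 → bin 11 (remaining 2)
8 → bin 12 (remaining 12)
7 → bin 8 (remaining 0)
6 → bin 9 (remaining 1)
5 → bin 7 (remaining 0)
3 → bin 5 (remaining 0)
1 → bin 1 (remaining 0)
Final bins: [19,1] [19] [19] [18] [17,3] [17] [15,5] [13,7] [13,6] [13] [9,9] [8].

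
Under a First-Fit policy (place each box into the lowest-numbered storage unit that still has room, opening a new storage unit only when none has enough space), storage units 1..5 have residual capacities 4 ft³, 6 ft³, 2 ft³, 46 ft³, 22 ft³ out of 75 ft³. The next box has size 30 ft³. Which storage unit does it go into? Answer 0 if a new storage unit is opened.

4

Storage units with room: storage unit 4 (46 ft³).
The first with room is storage unit 4.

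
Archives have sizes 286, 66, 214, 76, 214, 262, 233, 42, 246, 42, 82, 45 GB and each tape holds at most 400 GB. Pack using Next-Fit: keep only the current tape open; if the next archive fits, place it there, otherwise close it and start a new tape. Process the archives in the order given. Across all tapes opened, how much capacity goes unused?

Put 286 GB in tape 1; 114 GB remain.
Put 66 GB in tape 1; 48 GB remain.
Put 214 GB in tape 2; 186 GB remain.
Put 76 GB in tape 2; 110 GB remain.
Put 214 GB in tape 3; 186 GB remain.
Put 262 GB in tape 4; 138 GB remain.
Put 233 GB in tape 5; 167 GB remain.
Put 42 GB in tape 5; 125 GB remain.
Put 246 GB in tape 6; 154 GB remain.
Put 42 GB in tape 6; 112 GB remain.
Put 82 GB in tape 6; 30 GB remain.
Put 45 GB in tape 7; 355 GB remain.
7 tapes × 400 GB = 2800 GB; used 1808 GB; unused 992 GB.

992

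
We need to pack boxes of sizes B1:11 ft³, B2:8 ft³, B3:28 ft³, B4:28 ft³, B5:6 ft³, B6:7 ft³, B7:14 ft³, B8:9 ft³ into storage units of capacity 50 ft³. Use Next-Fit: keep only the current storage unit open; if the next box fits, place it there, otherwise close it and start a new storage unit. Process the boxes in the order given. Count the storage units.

3 storage units

Put B1 (11 ft³) in storage unit 1; 39 ft³ remain.
Put B2 (8 ft³) in storage unit 1; 31 ft³ remain.
Put B3 (28 ft³) in storage unit 1; 3 ft³ remain.
Put B4 (28 ft³) in storage unit 2; 22 ft³ remain.
Put B5 (6 ft³) in storage unit 2; 16 ft³ remain.
Put B6 (7 ft³) in storage unit 2; 9 ft³ remain.
Put B7 (14 ft³) in storage unit 3; 36 ft³ remain.
Put B8 (9 ft³) in storage unit 3; 27 ft³ remain.
Final storage units: [11,8,28] [28,6,7] [14,9].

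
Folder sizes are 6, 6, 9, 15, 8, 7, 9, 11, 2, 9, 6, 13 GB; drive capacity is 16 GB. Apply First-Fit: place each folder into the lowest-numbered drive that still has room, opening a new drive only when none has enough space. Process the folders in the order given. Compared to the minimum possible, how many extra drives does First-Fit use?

1

First-Fit: [6,6,2] [9,7] [15] [8,6] [9] [11] [9] [13] → 8 drives.
Total size 101 GB; any packing needs at least ⌈101/16⌉ = 7 drives.
An optimal packing achieves that bound: [15] [13,2] [11] [9,7] [9,6] [9,6] [8,6] → 7 drives.
Excess: 8 − 7 = 1.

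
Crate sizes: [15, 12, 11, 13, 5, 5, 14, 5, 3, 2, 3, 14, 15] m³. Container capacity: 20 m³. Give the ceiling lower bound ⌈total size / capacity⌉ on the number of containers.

Total size = 15 + 12 + 11 + 13 + 5 + 5 + 14 + 5 + 3 + 2 + 3 + 14 + 15 = 117 m³.
⌈117 / 20⌉ = 6.

6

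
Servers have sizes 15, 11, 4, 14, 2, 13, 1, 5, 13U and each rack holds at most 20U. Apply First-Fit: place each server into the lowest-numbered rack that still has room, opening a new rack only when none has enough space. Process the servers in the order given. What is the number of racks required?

5

rack 1: place 15U, 5U left
rack 2: place 11U, 9U left
rack 1: place 4U, 1U left
rack 3: place 14U, 6U left
rack 2: place 2U, 7U left
rack 4: place 13U, 7U left
rack 1: place 1U, 0U left
rack 2: place 5U, 2U left
rack 5: place 13U, 7U left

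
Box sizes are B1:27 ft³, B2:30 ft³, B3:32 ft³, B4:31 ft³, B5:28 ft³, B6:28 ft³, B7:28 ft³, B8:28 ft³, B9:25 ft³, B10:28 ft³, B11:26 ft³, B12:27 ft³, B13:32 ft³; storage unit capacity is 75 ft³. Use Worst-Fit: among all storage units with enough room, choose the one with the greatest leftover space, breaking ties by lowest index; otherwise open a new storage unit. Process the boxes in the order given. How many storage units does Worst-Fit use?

7

storage unit 1: place B1 (27 ft³), 48 ft³ left
storage unit 1: place B2 (30 ft³), 18 ft³ left
storage unit 2: place B3 (32 ft³), 43 ft³ left
storage unit 2: place B4 (31 ft³), 12 ft³ left
storage unit 3: place B5 (28 ft³), 47 ft³ left
storage unit 3: place B6 (28 ft³), 19 ft³ left
storage unit 4: place B7 (28 ft³), 47 ft³ left
storage unit 4: place B8 (28 ft³), 19 ft³ left
storage unit 5: place B9 (25 ft³), 50 ft³ left
storage unit 5: place B10 (28 ft³), 22 ft³ left
storage unit 6: place B11 (26 ft³), 49 ft³ left
storage unit 6: place B12 (27 ft³), 22 ft³ left
storage unit 7: place B13 (32 ft³), 43 ft³ left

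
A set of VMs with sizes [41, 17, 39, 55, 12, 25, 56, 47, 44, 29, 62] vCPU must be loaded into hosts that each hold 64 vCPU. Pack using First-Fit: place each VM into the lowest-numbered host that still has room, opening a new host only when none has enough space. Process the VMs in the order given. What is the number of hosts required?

8

41 vCPU → host 1 (remaining 23 vCPU)
17 vCPU → host 1 (remaining 6 vCPU)
39 vCPU → host 2 (remaining 25 vCPU)
55 vCPU → host 3 (remaining 9 vCPU)
12 vCPU → host 2 (remaining 13 vCPU)
25 vCPU → host 4 (remaining 39 vCPU)
56 vCPU → host 5 (remaining 8 vCPU)
47 vCPU → host 6 (remaining 17 vCPU)
44 vCPU → host 7 (remaining 20 vCPU)
29 vCPU → host 4 (remaining 10 vCPU)
62 vCPU → host 8 (remaining 2 vCPU)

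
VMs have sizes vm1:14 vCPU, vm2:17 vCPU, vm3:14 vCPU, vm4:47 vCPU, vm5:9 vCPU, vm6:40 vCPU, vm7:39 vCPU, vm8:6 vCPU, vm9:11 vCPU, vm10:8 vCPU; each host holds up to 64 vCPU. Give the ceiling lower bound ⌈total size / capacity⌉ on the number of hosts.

4 hosts

Total size = 14 + 17 + 14 + 47 + 9 + 40 + 39 + 6 + 11 + 8 = 205 vCPU.
⌈205 / 64⌉ = 4.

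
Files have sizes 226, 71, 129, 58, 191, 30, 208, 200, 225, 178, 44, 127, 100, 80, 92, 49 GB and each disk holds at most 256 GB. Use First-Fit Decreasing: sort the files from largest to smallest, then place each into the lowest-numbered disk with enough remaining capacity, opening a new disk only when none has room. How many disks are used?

9

Sorted descending: 226, 225, 208, 200, 191, 178, 129, 127, 100, 92, 80, 71, 58, 49, 44, 30.
226 GB → disk 1 (remaining 30 GB)
225 GB → disk 2 (remaining 31 GB)
208 GB → disk 3 (remaining 48 GB)
200 GB → disk 4 (remaining 56 GB)
191 GB → disk 5 (remaining 65 GB)
178 GB → disk 6 (remaining 78 GB)
129 GB → disk 7 (remaining 127 GB)
127 GB → disk 7 (remaining 0 GB)
100 GB → disk 8 (remaining 156 GB)
92 GB → disk 8 (remaining 64 GB)
80 GB → disk 9 (remaining 176 GB)
71 GB → disk 6 (remaining 7 GB)
58 GB → disk 5 (remaining 7 GB)
49 GB → disk 4 (remaining 7 GB)
44 GB → disk 3 (remaining 4 GB)
30 GB → disk 1 (remaining 0 GB)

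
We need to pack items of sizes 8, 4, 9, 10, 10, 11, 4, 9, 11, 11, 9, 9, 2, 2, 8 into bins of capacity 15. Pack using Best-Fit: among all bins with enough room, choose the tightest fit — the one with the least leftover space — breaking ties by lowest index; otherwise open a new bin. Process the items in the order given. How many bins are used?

11

8 → bin 1 (remaining 7)
4 → bin 1 (remaining 3)
9 → bin 2 (remaining 6)
10 → bin 3 (remaining 5)
10 → bin 4 (remaining 5)
11 → bin 5 (remaining 4)
4 → bin 5 (remaining 0)
9 → bin 6 (remaining 6)
11 → bin 7 (remaining 4)
11 → bin 8 (remaining 4)
9 → bin 9 (remaining 6)
9 → bin 10 (remaining 6)
2 → bin 1 (remaining 1)
2 → bin 7 (remaining 2)
8 → bin 11 (remaining 7)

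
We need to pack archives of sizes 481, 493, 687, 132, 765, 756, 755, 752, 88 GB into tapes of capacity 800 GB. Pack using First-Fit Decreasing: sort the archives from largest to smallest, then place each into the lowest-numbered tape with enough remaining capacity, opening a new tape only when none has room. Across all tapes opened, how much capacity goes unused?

Sorted descending: 765, 756, 755, 752, 687, 493, 481, 132, 88.
765 GB → tape 1 (remaining 35 GB)
756 GB → tape 2 (remaining 44 GB)
755 GB → tape 3 (remaining 45 GB)
752 GB → tape 4 (remaining 48 GB)
687 GB → tape 5 (remaining 113 GB)
493 GB → tape 6 (remaining 307 GB)
481 GB → tape 7 (remaining 319 GB)
132 GB → tape 6 (remaining 175 GB)
88 GB → tape 5 (remaining 25 GB)
7 tapes × 800 GB = 5600 GB; used 4909 GB; unused 691 GB.

691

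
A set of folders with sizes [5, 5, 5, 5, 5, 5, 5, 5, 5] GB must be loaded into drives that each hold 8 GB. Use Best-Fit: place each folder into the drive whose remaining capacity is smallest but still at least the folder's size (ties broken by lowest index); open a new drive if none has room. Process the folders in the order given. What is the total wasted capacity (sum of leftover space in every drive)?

27

Put 5 GB in drive 1; 3 GB remain.
Put 5 GB in drive 2; 3 GB remain.
Put 5 GB in drive 3; 3 GB remain.
Put 5 GB in drive 4; 3 GB remain.
Put 5 GB in drive 5; 3 GB remain.
Put 5 GB in drive 6; 3 GB remain.
Put 5 GB in drive 7; 3 GB remain.
Put 5 GB in drive 8; 3 GB remain.
Put 5 GB in drive 9; 3 GB remain.
9 drives × 8 GB = 72 GB; used 45 GB; unused 27 GB.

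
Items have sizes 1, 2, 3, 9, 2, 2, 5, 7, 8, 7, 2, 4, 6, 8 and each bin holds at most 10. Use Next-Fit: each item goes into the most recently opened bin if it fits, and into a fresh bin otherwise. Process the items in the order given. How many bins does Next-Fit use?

8 bins

1 → bin 1 (remaining 9)
2 → bin 1 (remaining 7)
3 → bin 1 (remaining 4)
9 → bin 2 (remaining 1)
2 → bin 3 (remaining 8)
2 → bin 3 (remaining 6)
5 → bin 3 (remaining 1)
7 → bin 4 (remaining 3)
8 → bin 5 (remaining 2)
7 → bin 6 (remaining 3)
2 → bin 6 (remaining 1)
4 → bin 7 (remaining 6)
6 → bin 7 (remaining 0)
8 → bin 8 (remaining 2)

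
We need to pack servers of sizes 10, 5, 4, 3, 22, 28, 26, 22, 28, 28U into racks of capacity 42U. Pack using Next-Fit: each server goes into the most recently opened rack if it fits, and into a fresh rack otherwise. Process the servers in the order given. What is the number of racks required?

7

10U → rack 1 (remaining 32U)
5U → rack 1 (remaining 27U)
4U → rack 1 (remaining 23U)
3U → rack 1 (remaining 20U)
22U → rack 2 (remaining 20U)
28U → rack 3 (remaining 14U)
26U → rack 4 (remaining 16U)
22U → rack 5 (remaining 20U)
28U → rack 6 (remaining 14U)
28U → rack 7 (remaining 14U)
Final racks: [10,5,4,3] [22] [28] [26] [22] [28] [28].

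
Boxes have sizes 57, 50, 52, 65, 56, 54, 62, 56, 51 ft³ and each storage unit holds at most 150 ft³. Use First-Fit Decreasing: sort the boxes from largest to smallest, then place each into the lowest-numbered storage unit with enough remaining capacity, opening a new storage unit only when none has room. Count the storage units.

5 storage units

Sorted descending: 65, 62, 57, 56, 56, 54, 52, 51, 50.
storage unit 1: place 65 ft³, 85 ft³ left
storage unit 1: place 62 ft³, 23 ft³ left
storage unit 2: place 57 ft³, 93 ft³ left
storage unit 2: place 56 ft³, 37 ft³ left
storage unit 3: place 56 ft³, 94 ft³ left
storage unit 3: place 54 ft³, 40 ft³ left
storage unit 4: place 52 ft³, 98 ft³ left
storage unit 4: place 51 ft³, 47 ft³ left
storage unit 5: place 50 ft³, 100 ft³ left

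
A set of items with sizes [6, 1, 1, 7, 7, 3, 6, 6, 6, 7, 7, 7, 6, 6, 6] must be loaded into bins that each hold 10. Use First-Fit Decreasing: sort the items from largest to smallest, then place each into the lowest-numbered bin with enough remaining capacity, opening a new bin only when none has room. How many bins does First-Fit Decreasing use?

Sorted descending: 7, 7, 7, 7, 7, 6, 6, 6, 6, 6, 6, 6, 3, 1, 1.
Put 7 in bin 1; 3 remain.
Put 7 in bin 2; 3 remain.
Put 7 in bin 3; 3 remain.
Put 7 in bin 4; 3 remain.
Put 7 in bin 5; 3 remain.
Put 6 in bin 6; 4 remain.
Put 6 in bin 7; 4 remain.
Put 6 in bin 8; 4 remain.
Put 6 in bin 9; 4 remain.
Put 6 in bin 10; 4 remain.
Put 6 in bin 11; 4 remain.
Put 6 in bin 12; 4 remain.
Put 3 in bin 1; 0 remain.
Put 1 in bin 2; 2 remain.
Put 1 in bin 2; 1 remain.
Final bins: [7,3] [7,1,1] [7] [7] [7] [6] [6] [6] [6] [6] [6] [6].

12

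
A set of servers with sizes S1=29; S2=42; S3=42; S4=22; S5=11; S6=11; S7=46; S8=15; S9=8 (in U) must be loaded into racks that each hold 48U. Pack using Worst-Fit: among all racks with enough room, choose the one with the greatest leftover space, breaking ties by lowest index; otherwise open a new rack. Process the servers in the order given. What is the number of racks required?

5

rack 1: place S1 (29U), 19U left
rack 2: place S2 (42U), 6U left
rack 3: place S3 (42U), 6U left
rack 4: place S4 (22U), 26U left
rack 4: place S5 (11U), 15U left
rack 1: place S6 (11U), 8U left
rack 5: place S7 (46U), 2U left
rack 4: place S8 (15U), 0U left
rack 1: place S9 (8U), 0U left
Final racks: [29,11,8] [42] [42] [22,11,15] [46].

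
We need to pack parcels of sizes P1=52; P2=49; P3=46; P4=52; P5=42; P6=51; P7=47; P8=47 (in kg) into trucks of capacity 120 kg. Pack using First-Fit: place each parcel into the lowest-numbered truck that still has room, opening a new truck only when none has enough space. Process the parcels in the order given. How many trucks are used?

Put P1 (52 kg) in truck 1; 68 kg remain.
Put P2 (49 kg) in truck 1; 19 kg remain.
Put P3 (46 kg) in truck 2; 74 kg remain.
Put P4 (52 kg) in truck 2; 22 kg remain.
Put P5 (42 kg) in truck 3; 78 kg remain.
Put P6 (51 kg) in truck 3; 27 kg remain.
Put P7 (47 kg) in truck 4; 73 kg remain.
Put P8 (47 kg) in truck 4; 26 kg remain.
Final trucks: [52,49] [46,52] [42,51] [47,47].

4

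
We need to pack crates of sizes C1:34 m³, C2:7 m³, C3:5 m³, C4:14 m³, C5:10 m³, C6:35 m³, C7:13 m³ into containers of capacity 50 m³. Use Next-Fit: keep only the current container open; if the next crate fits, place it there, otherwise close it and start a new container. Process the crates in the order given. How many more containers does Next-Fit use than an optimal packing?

0

Next-Fit: [34,7,5] [14,10] [35,13] → 3 containers.
Total size 118 m³; any packing needs at least ⌈118/50⌉ = 3 containers.
So 3 is already optimal.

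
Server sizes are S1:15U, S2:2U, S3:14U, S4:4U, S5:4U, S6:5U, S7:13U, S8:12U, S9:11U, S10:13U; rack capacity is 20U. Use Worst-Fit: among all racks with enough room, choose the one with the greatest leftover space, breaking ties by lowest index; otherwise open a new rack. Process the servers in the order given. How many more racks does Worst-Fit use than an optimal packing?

Worst-Fit: [15,2] [14,4] [4,5,11] [13] [12] [13] → 6 racks.
6 servers exceed 10U (half the capacity), and no two of those can share a rack, so at least 6 racks are needed.
So 6 is already optimal.

0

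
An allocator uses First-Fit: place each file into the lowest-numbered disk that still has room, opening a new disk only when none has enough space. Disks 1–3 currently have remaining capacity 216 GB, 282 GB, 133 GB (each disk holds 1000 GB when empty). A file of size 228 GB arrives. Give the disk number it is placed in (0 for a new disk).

2

Disks with room: disk 2 (282 GB).
The first with room is disk 2.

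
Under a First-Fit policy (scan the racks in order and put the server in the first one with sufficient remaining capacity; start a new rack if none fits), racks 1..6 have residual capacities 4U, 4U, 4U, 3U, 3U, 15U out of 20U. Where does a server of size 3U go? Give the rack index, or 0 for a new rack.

1

Racks with room: rack 1 (4U), rack 2 (4U), rack 3 (4U), rack 4 (3U), rack 5 (3U), rack 6 (15U).
The first with room is rack 1.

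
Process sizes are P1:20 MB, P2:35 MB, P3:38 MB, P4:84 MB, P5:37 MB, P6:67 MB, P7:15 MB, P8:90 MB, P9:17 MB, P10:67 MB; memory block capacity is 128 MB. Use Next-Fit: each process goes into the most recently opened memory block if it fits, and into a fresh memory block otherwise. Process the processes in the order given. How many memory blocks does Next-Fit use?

P1 (20 MB) → memory block 1 (remaining 108 MB)
P2 (35 MB) → memory block 1 (remaining 73 MB)
P3 (38 MB) → memory block 1 (remaining 35 MB)
P4 (84 MB) → memory block 2 (remaining 44 MB)
P5 (37 MB) → memory block 2 (remaining 7 MB)
P6 (67 MB) → memory block 3 (remaining 61 MB)
P7 (15 MB) → memory block 3 (remaining 46 MB)
P8 (90 MB) → memory block 4 (remaining 38 MB)
P9 (17 MB) → memory block 4 (remaining 21 MB)
P10 (67 MB) → memory block 5 (remaining 61 MB)

5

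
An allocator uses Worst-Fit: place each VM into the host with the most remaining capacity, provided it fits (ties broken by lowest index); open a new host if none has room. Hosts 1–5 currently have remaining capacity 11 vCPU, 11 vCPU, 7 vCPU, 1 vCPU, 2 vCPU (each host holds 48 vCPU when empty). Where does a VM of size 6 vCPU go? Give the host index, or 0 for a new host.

Hosts with room: host 1 (11 vCPU), host 2 (11 vCPU), host 3 (7 vCPU).
Most room is host 1 with 11 vCPU free.

1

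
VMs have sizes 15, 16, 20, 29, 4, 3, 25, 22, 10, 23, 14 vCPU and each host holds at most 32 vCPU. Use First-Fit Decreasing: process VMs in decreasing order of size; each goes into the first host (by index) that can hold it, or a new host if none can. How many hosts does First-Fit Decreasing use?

Sorted descending: 29, 25, 23, 22, 20, 16, 15, 14, 10, 4, 3.
Put 29 vCPU in host 1; 3 vCPU remain.
Put 25 vCPU in host 2; 7 vCPU remain.
Put 23 vCPU in host 3; 9 vCPU remain.
Put 22 vCPU in host 4; 10 vCPU remain.
Put 20 vCPU in host 5; 12 vCPU remain.
Put 16 vCPU in host 6; 16 vCPU remain.
Put 15 vCPU in host 6; 1 vCPU remain.
Put 14 vCPU in host 7; 18 vCPU remain.
Put 10 vCPU in host 4; 0 vCPU remain.
Put 4 vCPU in host 2; 3 vCPU remain.
Put 3 vCPU in host 1; 0 vCPU remain.
Final hosts: [29,3] [25,4] [23] [22,10] [20] [16,15] [14].

7 hosts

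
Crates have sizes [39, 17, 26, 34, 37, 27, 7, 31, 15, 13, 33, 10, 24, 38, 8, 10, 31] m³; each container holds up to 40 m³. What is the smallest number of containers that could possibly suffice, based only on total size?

Total size = 39 + 17 + 26 + 34 + 37 + 27 + 7 + 31 + 15 + 13 + 33 + 10 + 24 + 38 + 8 + 10 + 31 = 400 m³.
⌈400 / 40⌉ = 10.

10 containers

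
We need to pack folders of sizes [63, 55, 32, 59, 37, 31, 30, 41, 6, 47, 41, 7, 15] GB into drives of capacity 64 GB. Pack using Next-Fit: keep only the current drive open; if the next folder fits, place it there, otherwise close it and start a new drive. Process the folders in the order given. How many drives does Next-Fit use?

drive 1: place 63 GB, 1 GB left
drive 2: place 55 GB, 9 GB left
drive 3: place 32 GB, 32 GB left
drive 4: place 59 GB, 5 GB left
drive 5: place 37 GB, 27 GB left
drive 6: place 31 GB, 33 GB left
drive 6: place 30 GB, 3 GB left
drive 7: place 41 GB, 23 GB left
drive 7: place 6 GB, 17 GB left
drive 8: place 47 GB, 17 GB left
drive 9: place 41 GB, 23 GB left
drive 9: place 7 GB, 16 GB left
drive 9: place 15 GB, 1 GB left

9 drives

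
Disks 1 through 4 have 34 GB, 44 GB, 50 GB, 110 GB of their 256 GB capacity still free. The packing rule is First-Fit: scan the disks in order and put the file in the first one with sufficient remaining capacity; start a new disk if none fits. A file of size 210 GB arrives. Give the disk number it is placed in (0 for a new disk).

0

No disk has ≥ 210 GB free, so a new disk is opened.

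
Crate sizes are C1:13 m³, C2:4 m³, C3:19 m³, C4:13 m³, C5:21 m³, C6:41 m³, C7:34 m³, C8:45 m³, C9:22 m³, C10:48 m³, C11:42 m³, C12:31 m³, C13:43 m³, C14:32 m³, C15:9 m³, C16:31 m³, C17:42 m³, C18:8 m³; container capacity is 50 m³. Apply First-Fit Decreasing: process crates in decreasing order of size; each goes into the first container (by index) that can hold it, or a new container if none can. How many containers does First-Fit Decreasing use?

Sorted descending: 48, 45, 43, 42, 42, 41, 34, 32, 31, 31, 22, 21, 19, 13, 13, 9, 8, 4.
Put 48 m³ in container 1; 2 m³ remain.
Put 45 m³ in container 2; 5 m³ remain.
Put 43 m³ in container 3; 7 m³ remain.
Put 42 m³ in container 4; 8 m³ remain.
Put 42 m³ in container 5; 8 m³ remain.
Put 41 m³ in container 6; 9 m³ remain.
Put 34 m³ in container 7; 16 m³ remain.
Put 32 m³ in container 8; 18 m³ remain.
Put 31 m³ in container 9; 19 m³ remain.
Put 31 m³ in container 10; 19 m³ remain.
Put 22 m³ in container 11; 28 m³ remain.
Put 21 m³ in container 11; 7 m³ remain.
Put 19 m³ in container 9; 0 m³ remain.
Put 13 m³ in container 7; 3 m³ remain.
Put 13 m³ in container 8; 5 m³ remain.
Put 9 m³ in container 6; 0 m³ remain.
Put 8 m³ in container 4; 0 m³ remain.
Put 4 m³ in container 2; 1 m³ remain.
Final containers: [48] [45,4] [43] [42,8] [42] [41,9] [34,13] [32,13] [31,19] [31] [22,21].

11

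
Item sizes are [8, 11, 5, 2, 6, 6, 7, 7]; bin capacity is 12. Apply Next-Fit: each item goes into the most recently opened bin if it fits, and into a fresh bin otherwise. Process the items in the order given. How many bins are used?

8 → bin 1 (remaining 4)
11 → bin 2 (remaining 1)
5 → bin 3 (remaining 7)
2 → bin 3 (remaining 5)
6 → bin 4 (remaining 6)
6 → bin 4 (remaining 0)
7 → bin 5 (remaining 5)
7 → bin 6 (remaining 5)
Final bins: [8] [11] [5,2] [6,6] [7] [7].

6 bins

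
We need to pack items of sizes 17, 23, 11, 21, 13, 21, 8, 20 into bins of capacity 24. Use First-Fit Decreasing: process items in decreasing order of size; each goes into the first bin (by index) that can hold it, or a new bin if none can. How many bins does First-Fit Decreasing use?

Sorted descending: 23, 21, 21, 20, 17, 13, 11, 8.
bin 1: place 23, 1 left
bin 2: place 21, 3 left
bin 3: place 21, 3 left
bin 4: place 20, 4 left
bin 5: place 17, 7 left
bin 6: place 13, 11 left
bin 6: place 11, 0 left
bin 7: place 8, 16 left

7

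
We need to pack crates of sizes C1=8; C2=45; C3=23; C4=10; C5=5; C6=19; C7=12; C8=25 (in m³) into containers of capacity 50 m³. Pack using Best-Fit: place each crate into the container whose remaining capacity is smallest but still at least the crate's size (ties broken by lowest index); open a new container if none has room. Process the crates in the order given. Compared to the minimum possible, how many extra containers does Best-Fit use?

1

Best-Fit: [8,23,10] [45,5] [19,12] [25] → 4 containers.
Total size 147 m³; any packing needs at least ⌈147/50⌉ = 3 containers.
An optimal packing achieves that bound: [45,5] [25,23] [19,12,10,8] → 3 containers.
Excess: 4 − 3 = 1.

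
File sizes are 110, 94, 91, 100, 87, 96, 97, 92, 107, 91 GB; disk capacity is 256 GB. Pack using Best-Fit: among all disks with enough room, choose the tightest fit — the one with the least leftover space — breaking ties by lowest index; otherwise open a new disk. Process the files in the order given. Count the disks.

5

disk 1: place 110 GB, 146 GB left
disk 1: place 94 GB, 52 GB left
disk 2: place 91 GB, 165 GB left
disk 2: place 100 GB, 65 GB left
disk 3: place 87 GB, 169 GB left
disk 3: place 96 GB, 73 GB left
disk 4: place 97 GB, 159 GB left
disk 4: place 92 GB, 67 GB left
disk 5: place 107 GB, 149 GB left
disk 5: place 91 GB, 58 GB left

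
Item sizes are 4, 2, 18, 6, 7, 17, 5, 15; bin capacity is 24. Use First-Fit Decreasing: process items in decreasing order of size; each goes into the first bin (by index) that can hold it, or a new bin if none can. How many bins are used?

Sorted descending: 18, 17, 15, 7, 6, 5, 4, 2.
Put 18 in bin 1; 6 remain.
Put 17 in bin 2; 7 remain.
Put 15 in bin 3; 9 remain.
Put 7 in bin 2; 0 remain.
Put 6 in bin 1; 0 remain.
Put 5 in bin 3; 4 remain.
Put 4 in bin 3; 0 remain.
Put 2 in bin 4; 22 remain.

4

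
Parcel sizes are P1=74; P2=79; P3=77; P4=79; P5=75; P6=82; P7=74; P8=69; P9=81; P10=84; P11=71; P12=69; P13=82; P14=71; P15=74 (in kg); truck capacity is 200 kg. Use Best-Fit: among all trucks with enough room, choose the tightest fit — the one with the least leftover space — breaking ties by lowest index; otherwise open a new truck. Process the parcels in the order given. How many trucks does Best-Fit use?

8

P1 (74 kg) → truck 1 (remaining 126 kg)
P2 (79 kg) → truck 1 (remaining 47 kg)
P3 (77 kg) → truck 2 (remaining 123 kg)
P4 (79 kg) → truck 2 (remaining 44 kg)
P5 (75 kg) → truck 3 (remaining 125 kg)
P6 (82 kg) → truck 3 (remaining 43 kg)
P7 (74 kg) → truck 4 (remaining 126 kg)
P8 (69 kg) → truck 4 (remaining 57 kg)
P9 (81 kg) → truck 5 (remaining 119 kg)
P10 (84 kg) → truck 5 (remaining 35 kg)
P11 (71 kg) → truck 6 (remaining 129 kg)
P12 (69 kg) → truck 6 (remaining 60 kg)
P13 (82 kg) → truck 7 (remaining 118 kg)
P14 (71 kg) → truck 7 (remaining 47 kg)
P15 (74 kg) → truck 8 (remaining 126 kg)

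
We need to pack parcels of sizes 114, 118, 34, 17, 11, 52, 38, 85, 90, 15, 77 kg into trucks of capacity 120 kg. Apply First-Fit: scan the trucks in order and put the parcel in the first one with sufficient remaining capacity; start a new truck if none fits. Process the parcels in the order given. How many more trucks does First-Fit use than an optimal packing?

1

First-Fit: [114] [118] [34,17,11,52] [38,15] [85] [90] [77] → 7 trucks.
Total size 651 kg; any packing needs at least ⌈651/120⌉ = 6 trucks.
An optimal packing achieves that bound: [118] [114] [90,17,11] [85,34] [77,38] [52,15] → 6 trucks.
Excess: 7 − 6 = 1.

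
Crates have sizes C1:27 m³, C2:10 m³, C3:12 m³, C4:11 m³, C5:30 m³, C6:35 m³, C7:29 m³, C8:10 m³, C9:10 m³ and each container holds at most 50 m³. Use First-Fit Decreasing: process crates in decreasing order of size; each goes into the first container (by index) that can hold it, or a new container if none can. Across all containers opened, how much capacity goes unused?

26

Sorted descending: 35, 30, 29, 27, 12, 11, 10, 10, 10.
Put 35 m³ in container 1; 15 m³ remain.
Put 30 m³ in container 2; 20 m³ remain.
Put 29 m³ in container 3; 21 m³ remain.
Put 27 m³ in container 4; 23 m³ remain.
Put 12 m³ in container 1; 3 m³ remain.
Put 11 m³ in container 2; 9 m³ remain.
Put 10 m³ in container 3; 11 m³ remain.
Put 10 m³ in container 3; 1 m³ remain.
Put 10 m³ in container 4; 13 m³ remain.
4 containers × 50 m³ = 200 m³; used 174 m³; unused 26 m³.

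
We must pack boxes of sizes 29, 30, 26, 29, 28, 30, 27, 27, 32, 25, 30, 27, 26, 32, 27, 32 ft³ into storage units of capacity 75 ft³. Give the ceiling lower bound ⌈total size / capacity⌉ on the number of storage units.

Total size = 29 + 30 + 26 + 29 + 28 + 30 + 27 + 27 + 32 + 25 + 30 + 27 + 26 + 32 + 27 + 32 = 457 ft³.
⌈457 / 75⌉ = 7.

7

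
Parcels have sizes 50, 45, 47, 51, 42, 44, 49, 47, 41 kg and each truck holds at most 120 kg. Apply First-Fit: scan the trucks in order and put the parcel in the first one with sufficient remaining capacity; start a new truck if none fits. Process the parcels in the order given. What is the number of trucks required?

50 kg → truck 1 (remaining 70 kg)
45 kg → truck 1 (remaining 25 kg)
47 kg → truck 2 (remaining 73 kg)
51 kg → truck 2 (remaining 22 kg)
42 kg → truck 3 (remaining 78 kg)
44 kg → truck 3 (remaining 34 kg)
49 kg → truck 4 (remaining 71 kg)
47 kg → truck 4 (remaining 24 kg)
41 kg → truck 5 (remaining 79 kg)
Final trucks: [50,45] [47,51] [42,44] [49,47] [41].

5 trucks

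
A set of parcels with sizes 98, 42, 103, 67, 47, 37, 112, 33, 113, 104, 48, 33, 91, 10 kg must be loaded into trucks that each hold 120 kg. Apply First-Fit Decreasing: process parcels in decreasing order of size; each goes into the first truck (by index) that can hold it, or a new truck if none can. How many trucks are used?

Sorted descending: 113, 112, 104, 103, 98, 91, 67, 48, 47, 42, 37, 33, 33, 10.
Put 113 kg in truck 1; 7 kg remain.
Put 112 kg in truck 2; 8 kg remain.
Put 104 kg in truck 3; 16 kg remain.
Put 103 kg in truck 4; 17 kg remain.
Put 98 kg in truck 5; 22 kg remain.
Put 91 kg in truck 6; 29 kg remain.
Put 67 kg in truck 7; 53 kg remain.
Put 48 kg in truck 7; 5 kg remain.
Put 47 kg in truck 8; 73 kg remain.
Put 42 kg in truck 8; 31 kg remain.
Put 37 kg in truck 9; 83 kg remain.
Put 33 kg in truck 9; 50 kg remain.
Put 33 kg in truck 9; 17 kg remain.
Put 10 kg in truck 3; 6 kg remain.
Final trucks: [113] [112] [104,10] [103] [98] [91] [67,48] [47,42] [37,33,33].

9 trucks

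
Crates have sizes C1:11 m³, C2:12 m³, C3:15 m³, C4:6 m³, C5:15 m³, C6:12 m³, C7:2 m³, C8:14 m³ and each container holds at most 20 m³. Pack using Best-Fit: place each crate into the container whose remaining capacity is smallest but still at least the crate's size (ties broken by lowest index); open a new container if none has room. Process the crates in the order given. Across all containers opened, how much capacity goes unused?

33

Put C1 (11 m³) in container 1; 9 m³ remain.
Put C2 (12 m³) in container 2; 8 m³ remain.
Put C3 (15 m³) in container 3; 5 m³ remain.
Put C4 (6 m³) in container 2; 2 m³ remain.
Put C5 (15 m³) in container 4; 5 m³ remain.
Put C6 (12 m³) in container 5; 8 m³ remain.
Put C7 (2 m³) in container 2; 0 m³ remain.
Put C8 (14 m³) in container 6; 6 m³ remain.
6 containers × 20 m³ = 120 m³; used 87 m³; unused 33 m³.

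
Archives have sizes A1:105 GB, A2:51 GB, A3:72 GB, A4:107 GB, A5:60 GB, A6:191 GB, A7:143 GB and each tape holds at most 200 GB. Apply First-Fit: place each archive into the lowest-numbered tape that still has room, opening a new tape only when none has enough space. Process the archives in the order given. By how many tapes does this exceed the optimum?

First-Fit: [105,51] [72,107] [60] [191] [143] → 5 tapes.
Total size 729 GB; any packing needs at least ⌈729/200⌉ = 4 tapes.
An optimal packing achieves that bound: [191] [143,51] [107,72] [105,60] → 4 tapes.
Excess: 5 − 4 = 1.

1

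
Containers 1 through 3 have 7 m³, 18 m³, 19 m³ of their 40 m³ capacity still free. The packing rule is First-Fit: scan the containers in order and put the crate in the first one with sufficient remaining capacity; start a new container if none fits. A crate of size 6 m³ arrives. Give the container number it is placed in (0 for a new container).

Containers with room: container 1 (7 m³), container 2 (18 m³), container 3 (19 m³).
The first with room is container 1.

1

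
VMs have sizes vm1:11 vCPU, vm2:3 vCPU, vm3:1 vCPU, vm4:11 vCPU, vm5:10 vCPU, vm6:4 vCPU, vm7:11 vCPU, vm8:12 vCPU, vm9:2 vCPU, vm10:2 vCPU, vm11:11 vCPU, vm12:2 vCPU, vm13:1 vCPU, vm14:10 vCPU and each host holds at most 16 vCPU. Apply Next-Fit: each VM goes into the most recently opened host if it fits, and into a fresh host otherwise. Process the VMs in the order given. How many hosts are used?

vm1 (11 vCPU) → host 1 (remaining 5 vCPU)
vm2 (3 vCPU) → host 1 (remaining 2 vCPU)
vm3 (1 vCPU) → host 1 (remaining 1 vCPU)
vm4 (11 vCPU) → host 2 (remaining 5 vCPU)
vm5 (10 vCPU) → host 3 (remaining 6 vCPU)
vm6 (4 vCPU) → host 3 (remaining 2 vCPU)
vm7 (11 vCPU) → host 4 (remaining 5 vCPU)
vm8 (12 vCPU) → host 5 (remaining 4 vCPU)
vm9 (2 vCPU) → host 5 (remaining 2 vCPU)
vm10 (2 vCPU) → host 5 (remaining 0 vCPU)
vm11 (11 vCPU) → host 6 (remaining 5 vCPU)
vm12 (2 vCPU) → host 6 (remaining 3 vCPU)
vm13 (1 vCPU) → host 6 (remaining 2 vCPU)
vm14 (10 vCPU) → host 7 (remaining 6 vCPU)

7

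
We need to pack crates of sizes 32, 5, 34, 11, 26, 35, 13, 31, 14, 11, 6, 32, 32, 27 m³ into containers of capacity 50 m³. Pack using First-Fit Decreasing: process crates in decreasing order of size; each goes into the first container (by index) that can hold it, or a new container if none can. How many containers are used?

Sorted descending: 35, 34, 32, 32, 32, 31, 27, 26, 14, 13, 11, 11, 6, 5.
35 m³ → container 1 (remaining 15 m³)
34 m³ → container 2 (remaining 16 m³)
32 m³ → container 3 (remaining 18 m³)
32 m³ → container 4 (remaining 18 m³)
32 m³ → container 5 (remaining 18 m³)
31 m³ → container 6 (remaining 19 m³)
27 m³ → container 7 (remaining 23 m³)
26 m³ → container 8 (remaining 24 m³)
14 m³ → container 1 (remaining 1 m³)
13 m³ → container 2 (remaining 3 m³)
11 m³ → container 3 (remaining 7 m³)
11 m³ → container 4 (remaining 7 m³)
6 m³ → container 3 (remaining 1 m³)
5 m³ → container 4 (remaining 2 m³)
Final containers: [35,14] [34,13] [32,11,6] [32,11,5] [32] [31] [27] [26].

8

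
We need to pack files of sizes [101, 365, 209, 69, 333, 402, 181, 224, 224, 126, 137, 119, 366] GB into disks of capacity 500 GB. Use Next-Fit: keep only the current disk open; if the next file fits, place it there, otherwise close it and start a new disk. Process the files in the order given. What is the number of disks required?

101 GB → disk 1 (remaining 399 GB)
365 GB → disk 1 (remaining 34 GB)
209 GB → disk 2 (remaining 291 GB)
69 GB → disk 2 (remaining 222 GB)
333 GB → disk 3 (remaining 167 GB)
402 GB → disk 4 (remaining 98 GB)
181 GB → disk 5 (remaining 319 GB)
224 GB → disk 5 (remaining 95 GB)
224 GB → disk 6 (remaining 276 GB)
126 GB → disk 6 (remaining 150 GB)
137 GB → disk 6 (remaining 13 GB)
119 GB → disk 7 (remaining 381 GB)
366 GB → disk 7 (remaining 15 GB)
Final disks: [101,365] [209,69] [333] [402] [181,224] [224,126,137] [119,366].

7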